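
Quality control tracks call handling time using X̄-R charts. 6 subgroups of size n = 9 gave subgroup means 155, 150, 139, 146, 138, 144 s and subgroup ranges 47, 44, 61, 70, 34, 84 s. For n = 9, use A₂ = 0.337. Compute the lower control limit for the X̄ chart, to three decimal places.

X̄̄ = (155 + 150 + 139 + 146 + 138 + 144) / 6 = 872.0000 / 6 = 145.3333
R̄ = (47 + 44 + 61 + 70 + 34 + 84) / 6 = 340.0000 / 6 = 56.6667
LCL = X̄̄ − A₂·R̄ = 145.3333 − 0.337 × 56.6667 = 126.2367

126.237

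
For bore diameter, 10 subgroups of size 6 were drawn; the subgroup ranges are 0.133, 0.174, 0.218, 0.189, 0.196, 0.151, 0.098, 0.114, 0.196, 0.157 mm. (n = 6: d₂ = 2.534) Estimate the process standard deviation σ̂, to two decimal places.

0.06

R̄ = (0.133 + 0.174 + 0.218 + 0.189 + 0.196 + 0.151 + 0.098 + 0.114 + 0.196 + 0.157) / 10 = 0.1626
σ̂ = R̄ / d₂ = 0.1626 / 2.534 = 0.0642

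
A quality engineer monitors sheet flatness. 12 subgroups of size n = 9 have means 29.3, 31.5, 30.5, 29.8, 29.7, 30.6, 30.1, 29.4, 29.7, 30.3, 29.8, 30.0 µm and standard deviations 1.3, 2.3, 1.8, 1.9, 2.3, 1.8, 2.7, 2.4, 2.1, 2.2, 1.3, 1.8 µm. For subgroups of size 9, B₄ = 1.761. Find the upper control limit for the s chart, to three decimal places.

3.507

s̄ = (1.3 + 2.3 + 1.8 + 1.9 + 2.3 + 1.8 + 2.7 + 2.4 + 2.1 + 2.2 + 1.3 + 1.8) / 12 = 1.9917
UCL_s = B₄·s̄ = 1.761 × 1.9917 = 3.5073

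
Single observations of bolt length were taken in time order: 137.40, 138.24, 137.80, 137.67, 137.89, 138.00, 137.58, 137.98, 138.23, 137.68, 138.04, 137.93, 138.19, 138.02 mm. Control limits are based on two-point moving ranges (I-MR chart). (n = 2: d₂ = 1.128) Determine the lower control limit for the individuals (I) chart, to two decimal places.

137.03

X̄ = (137.40 + 138.24 + 137.80 + 137.67 + 137.89 + 138.00 + 137.58 + 137.98 + 138.23 + 137.68 + 138.04 + 137.93 + 138.19 + 138.02) / 14 = 137.9036
Moving ranges: 0.84, 0.44, 0.13, 0.22, 0.11, 0.42, 0.40, 0.25, 0.55, 0.36, 0.11, 0.26, 0.17; M̄R̄ = 4.2600 / 13 = 0.3277
LCL = X̄ − 3·M̄R̄/d₂ = 137.9036 − 3 × 0.3277 / 1.128 = 137.0320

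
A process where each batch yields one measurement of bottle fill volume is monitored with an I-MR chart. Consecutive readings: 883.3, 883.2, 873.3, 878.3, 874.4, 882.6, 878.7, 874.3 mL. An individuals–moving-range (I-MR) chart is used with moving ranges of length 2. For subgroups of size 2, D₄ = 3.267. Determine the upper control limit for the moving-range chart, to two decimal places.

16.52

Moving ranges: 0.1, 9.9, 5.0, 3.9, 8.2, 3.9, 4.4; M̄R̄ = 35.4000 / 7 = 5.0571
UCL_MR = D₄·M̄R̄ = 3.267 × 5.0571 = 16.5217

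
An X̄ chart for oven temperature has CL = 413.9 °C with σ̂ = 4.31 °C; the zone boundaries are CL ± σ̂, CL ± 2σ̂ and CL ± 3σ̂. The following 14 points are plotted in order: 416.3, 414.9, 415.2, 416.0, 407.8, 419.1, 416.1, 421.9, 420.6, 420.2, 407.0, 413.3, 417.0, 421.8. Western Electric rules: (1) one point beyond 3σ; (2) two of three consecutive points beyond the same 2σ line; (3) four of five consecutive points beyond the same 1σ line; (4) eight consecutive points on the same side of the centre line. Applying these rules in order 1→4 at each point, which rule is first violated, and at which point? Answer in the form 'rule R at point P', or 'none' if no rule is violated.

rule 3 at point 10

Zone of each point (C = within 1σ̂, B = 1σ̂–2σ̂, A = 2σ̂–3σ̂, * = beyond 3σ̂; sign = side of CL): 1:+C, 2:+C, 3:+C, 4:+C, 5:-B, 6:+B, 7:+C, 8:+B, 9:+B, 10:+B, 11:-B, 12:-C, 13:+C, 14:+B
Rule 3 (four of five consecutive points beyond the same 1σ limit) is satisfied at point 10.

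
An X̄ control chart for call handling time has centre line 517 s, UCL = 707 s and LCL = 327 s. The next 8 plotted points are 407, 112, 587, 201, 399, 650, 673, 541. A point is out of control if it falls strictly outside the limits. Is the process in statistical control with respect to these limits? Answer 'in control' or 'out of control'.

Compare each point to [327, 707]: sample 2 = 112 < LCL; sample 4 = 201 < LCL.

out of control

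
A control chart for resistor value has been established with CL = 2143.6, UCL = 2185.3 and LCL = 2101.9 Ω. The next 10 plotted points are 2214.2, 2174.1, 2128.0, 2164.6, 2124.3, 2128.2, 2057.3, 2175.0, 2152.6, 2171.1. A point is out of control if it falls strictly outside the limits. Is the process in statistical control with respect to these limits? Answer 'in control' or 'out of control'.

Compare each point to [2101.9, 2185.3]: sample 1 = 2214.2 > UCL; sample 7 = 2057.3 < LCL.

out of control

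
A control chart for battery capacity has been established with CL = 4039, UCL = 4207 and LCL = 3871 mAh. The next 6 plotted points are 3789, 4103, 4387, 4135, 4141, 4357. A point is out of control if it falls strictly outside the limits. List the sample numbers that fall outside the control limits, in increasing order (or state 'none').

Compare each point to [3871, 4207]: sample 1 = 3789 < LCL; sample 3 = 4387 > UCL; sample 6 = 4357 > UCL.

1, 3, 6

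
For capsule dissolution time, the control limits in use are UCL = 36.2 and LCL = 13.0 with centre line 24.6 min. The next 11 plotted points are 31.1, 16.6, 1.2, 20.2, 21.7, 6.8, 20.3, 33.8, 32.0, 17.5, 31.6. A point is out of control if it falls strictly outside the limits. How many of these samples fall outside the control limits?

2

Compare each point to [13.0, 36.2]: sample 3 = 1.2 < LCL; sample 6 = 6.8 < LCL.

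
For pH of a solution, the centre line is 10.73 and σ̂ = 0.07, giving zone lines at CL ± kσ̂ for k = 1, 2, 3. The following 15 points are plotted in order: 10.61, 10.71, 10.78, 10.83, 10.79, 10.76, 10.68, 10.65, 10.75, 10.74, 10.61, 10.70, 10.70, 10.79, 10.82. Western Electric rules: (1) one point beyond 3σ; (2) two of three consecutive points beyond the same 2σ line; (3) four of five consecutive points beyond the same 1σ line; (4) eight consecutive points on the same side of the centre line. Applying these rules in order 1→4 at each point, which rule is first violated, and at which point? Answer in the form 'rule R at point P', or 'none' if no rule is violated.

none

Zone of each point (C = within 1σ̂, B = 1σ̂–2σ̂, A = 2σ̂–3σ̂, * = beyond 3σ̂; sign = side of CL): 1:-B, 2:-C, 3:+C, 4:+B, 5:+C, 6:+C, 7:-C, 8:-B, 9:+C, 10:+C, 11:-B, 12:-C, 13:-C, 14:+C, 15:+B
No rule fires across all 15 points.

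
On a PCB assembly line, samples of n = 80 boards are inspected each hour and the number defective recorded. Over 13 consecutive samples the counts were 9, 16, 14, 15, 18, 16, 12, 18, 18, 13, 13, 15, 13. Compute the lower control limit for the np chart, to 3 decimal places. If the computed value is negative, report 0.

p̄ = Σdᵢ / (k·n) = 190 / (13 × 80) = 0.18269
LCL = np̄ − 3·√(np̄(1−p̄)) = 14.6154 − 3 × 3.4562 = 4.2468

4.247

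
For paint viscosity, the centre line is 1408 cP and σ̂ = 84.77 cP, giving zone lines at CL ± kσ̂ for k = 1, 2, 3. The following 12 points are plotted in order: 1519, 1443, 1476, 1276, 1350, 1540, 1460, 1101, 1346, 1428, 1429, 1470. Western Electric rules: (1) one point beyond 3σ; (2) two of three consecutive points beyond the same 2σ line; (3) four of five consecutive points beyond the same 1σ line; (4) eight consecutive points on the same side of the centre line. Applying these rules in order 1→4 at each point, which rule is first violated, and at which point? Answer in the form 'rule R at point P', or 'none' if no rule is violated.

Zone of each point (C = within 1σ̂, B = 1σ̂–2σ̂, A = 2σ̂–3σ̂, * = beyond 3σ̂; sign = side of CL): 1:+B, 2:+C, 3:+C, 4:-B, 5:-C, 6:+B, 7:+C, 8:-*, 9:-C, 10:+C, 11:+C, 12:+C
Rule 1 (one point beyond the 3σ limits) is satisfied at point 8.

rule 1 at point 8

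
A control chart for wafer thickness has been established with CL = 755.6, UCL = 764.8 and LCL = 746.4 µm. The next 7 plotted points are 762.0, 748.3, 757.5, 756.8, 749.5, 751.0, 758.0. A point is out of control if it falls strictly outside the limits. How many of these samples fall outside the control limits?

0

All 7 points lie within [746.4, 764.8].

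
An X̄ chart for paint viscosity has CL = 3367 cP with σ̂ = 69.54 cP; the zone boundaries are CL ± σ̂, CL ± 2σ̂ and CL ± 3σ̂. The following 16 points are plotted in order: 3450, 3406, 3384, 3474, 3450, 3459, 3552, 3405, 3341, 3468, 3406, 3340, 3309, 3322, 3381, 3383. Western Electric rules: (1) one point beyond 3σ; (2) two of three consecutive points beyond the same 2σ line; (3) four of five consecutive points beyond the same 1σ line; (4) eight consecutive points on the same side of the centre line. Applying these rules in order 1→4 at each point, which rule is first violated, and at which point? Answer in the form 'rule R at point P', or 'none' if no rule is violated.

Zone of each point (C = within 1σ̂, B = 1σ̂–2σ̂, A = 2σ̂–3σ̂, * = beyond 3σ̂; sign = side of CL): 1:+B, 2:+C, 3:+C, 4:+B, 5:+B, 6:+B, 7:+A, 8:+C, 9:-C, 10:+B, 11:+C, 12:-C, 13:-C, 14:-C, 15:+C, 16:+C
Rule 3 (four of five consecutive points beyond the same 1σ limit) is satisfied at point 7.

rule 3 at point 7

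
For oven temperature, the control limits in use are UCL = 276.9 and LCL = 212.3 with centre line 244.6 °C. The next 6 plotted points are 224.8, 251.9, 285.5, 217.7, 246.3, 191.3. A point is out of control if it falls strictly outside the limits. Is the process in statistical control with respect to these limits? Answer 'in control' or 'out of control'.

Compare each point to [212.3, 276.9]: sample 3 = 285.5 > UCL; sample 6 = 191.3 < LCL.

out of control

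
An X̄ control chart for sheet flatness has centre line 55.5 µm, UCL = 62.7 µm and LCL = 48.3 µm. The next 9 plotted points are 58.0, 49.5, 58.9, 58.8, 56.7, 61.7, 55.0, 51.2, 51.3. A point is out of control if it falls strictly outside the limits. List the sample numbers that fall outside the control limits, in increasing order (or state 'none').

All 9 points lie within [48.3, 62.7].

none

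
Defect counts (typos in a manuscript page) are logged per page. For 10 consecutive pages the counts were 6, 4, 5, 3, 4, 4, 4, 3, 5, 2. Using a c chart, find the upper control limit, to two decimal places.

c̄ = (6 + 4 + 5 + 3 + 4 + 4 + 4 + 3 + 5 + 2) / 10 = 40 / 10 = 4.0000
UCL = c̄ + 3√c̄ = 4.0000 + 3 × √4.0000 = 4.0000 + 3 × 2.0000 = 10.0000

10.00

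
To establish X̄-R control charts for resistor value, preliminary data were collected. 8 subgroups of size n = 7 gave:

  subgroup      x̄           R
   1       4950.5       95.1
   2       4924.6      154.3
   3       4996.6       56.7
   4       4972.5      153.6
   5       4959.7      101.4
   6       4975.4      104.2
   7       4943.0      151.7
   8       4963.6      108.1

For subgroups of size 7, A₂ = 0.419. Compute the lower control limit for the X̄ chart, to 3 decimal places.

4912.285

X̄̄ = (4950.5 + 4924.6 + 4996.6 + 4972.5 + 4959.7 + 4975.4 + 4943.0 + 4963.6) / 8 = 39685.9000 / 8 = 4960.7375
R̄ = (95.1 + 154.3 + 56.7 + 153.6 + 101.4 + 104.2 + 151.7 + 108.1) / 8 = 925.1000 / 8 = 115.6375
LCL = X̄̄ − A₂·R̄ = 4960.7375 − 0.419 × 115.6375 = 4912.2854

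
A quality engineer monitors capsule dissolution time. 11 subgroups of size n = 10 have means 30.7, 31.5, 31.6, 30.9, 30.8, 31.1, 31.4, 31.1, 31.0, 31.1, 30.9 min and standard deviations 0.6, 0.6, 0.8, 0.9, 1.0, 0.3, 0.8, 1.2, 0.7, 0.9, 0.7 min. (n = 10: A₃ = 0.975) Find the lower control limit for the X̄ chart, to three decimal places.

30.347

X̄̄ = (30.7 + 31.5 + 31.6 + 30.9 + 30.8 + 31.1 + 31.4 + 31.1 + 31.0 + 31.1 + 30.9) / 11 = 31.1000
s̄ = (0.6 + 0.6 + 0.8 + 0.9 + 1.0 + 0.3 + 0.8 + 1.2 + 0.7 + 0.9 + 0.7) / 11 = 0.7727
LCL = X̄̄ − A₃·s̄ = 31.1000 − 0.975 × 0.7727 = 30.3466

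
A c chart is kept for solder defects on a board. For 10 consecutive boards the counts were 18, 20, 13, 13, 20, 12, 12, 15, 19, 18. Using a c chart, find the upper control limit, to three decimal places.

28.000

c̄ = (18 + 20 + 13 + 13 + 20 + 12 + 12 + 15 + 19 + 18) / 10 = 160 / 10 = 16.0000
UCL = c̄ + 3√c̄ = 16.0000 + 3 × √16.0000 = 16.0000 + 3 × 4.0000 = 28.0000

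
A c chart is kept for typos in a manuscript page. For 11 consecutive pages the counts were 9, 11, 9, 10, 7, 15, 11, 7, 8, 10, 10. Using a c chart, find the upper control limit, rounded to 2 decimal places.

19.08

c̄ = (9 + 11 + 9 + 10 + 7 + 15 + 11 + 7 + 8 + 10 + 10) / 11 = 107 / 11 = 9.7273
UCL = c̄ + 3√c̄ = 9.7273 + 3 × √9.7273 = 9.7273 + 3 × 3.1189 = 19.0838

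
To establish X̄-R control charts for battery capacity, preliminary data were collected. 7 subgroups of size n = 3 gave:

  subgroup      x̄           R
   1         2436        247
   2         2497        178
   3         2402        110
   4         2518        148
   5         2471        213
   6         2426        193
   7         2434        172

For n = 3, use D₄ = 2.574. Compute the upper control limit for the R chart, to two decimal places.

463.69

R̄ = (247 + 178 + 110 + 148 + 213 + 193 + 172) / 7 = 1261.0000 / 7 = 180.1429
UCL_R = D₄·R̄ = 2.574 × 180.1429 = 463.6877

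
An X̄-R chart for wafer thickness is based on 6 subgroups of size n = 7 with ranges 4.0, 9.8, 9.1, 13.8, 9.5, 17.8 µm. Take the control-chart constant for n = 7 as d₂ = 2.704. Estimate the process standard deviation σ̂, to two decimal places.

3.94

R̄ = (4.0 + 9.8 + 9.1 + 13.8 + 9.5 + 17.8) / 6 = 10.6667
σ̂ = R̄ / d₂ = 10.6667 / 2.704 = 3.9448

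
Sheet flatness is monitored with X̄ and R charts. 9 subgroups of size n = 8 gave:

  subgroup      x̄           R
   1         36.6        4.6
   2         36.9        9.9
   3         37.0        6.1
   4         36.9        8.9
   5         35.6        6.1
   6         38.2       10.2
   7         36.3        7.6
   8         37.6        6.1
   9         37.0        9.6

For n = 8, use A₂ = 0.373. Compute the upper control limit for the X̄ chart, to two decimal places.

39.76

X̄̄ = (36.6 + 36.9 + 37.0 + 36.9 + 35.6 + 38.2 + 36.3 + 37.6 + 37.0) / 9 = 332.1000 / 9 = 36.9000
R̄ = (4.6 + 9.9 + 6.1 + 8.9 + 6.1 + 10.2 + 7.6 + 6.1 + 9.6) / 9 = 69.1000 / 9 = 7.6778
UCL = X̄̄ + A₂·R̄ = 36.9000 + 0.373 × 7.6778 = 39.7638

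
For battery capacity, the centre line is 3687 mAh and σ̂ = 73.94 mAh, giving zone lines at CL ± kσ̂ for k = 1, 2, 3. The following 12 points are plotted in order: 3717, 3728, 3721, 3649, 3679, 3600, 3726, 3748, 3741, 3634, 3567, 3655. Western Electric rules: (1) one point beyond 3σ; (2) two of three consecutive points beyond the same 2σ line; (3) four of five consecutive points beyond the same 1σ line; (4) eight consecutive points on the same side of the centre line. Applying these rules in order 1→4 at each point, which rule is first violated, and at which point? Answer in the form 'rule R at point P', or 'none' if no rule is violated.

Zone of each point (C = within 1σ̂, B = 1σ̂–2σ̂, A = 2σ̂–3σ̂, * = beyond 3σ̂; sign = side of CL): 1:+C, 2:+C, 3:+C, 4:-C, 5:-C, 6:-B, 7:+C, 8:+C, 9:+C, 10:-C, 11:-B, 12:-C
No rule fires across all 12 points.

none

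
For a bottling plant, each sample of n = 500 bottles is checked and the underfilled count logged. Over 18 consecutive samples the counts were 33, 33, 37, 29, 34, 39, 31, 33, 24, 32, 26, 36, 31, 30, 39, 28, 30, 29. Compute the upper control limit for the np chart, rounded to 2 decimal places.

48.28

p̄ = Σdᵢ / (k·n) = 574 / (18 × 500) = 0.06378
UCL = np̄ + 3·√(np̄(1−p̄)) = 31.8889 + 3 × √(31.8889×0.93622) = 31.8889 + 3 × 5.4640 = 48.2808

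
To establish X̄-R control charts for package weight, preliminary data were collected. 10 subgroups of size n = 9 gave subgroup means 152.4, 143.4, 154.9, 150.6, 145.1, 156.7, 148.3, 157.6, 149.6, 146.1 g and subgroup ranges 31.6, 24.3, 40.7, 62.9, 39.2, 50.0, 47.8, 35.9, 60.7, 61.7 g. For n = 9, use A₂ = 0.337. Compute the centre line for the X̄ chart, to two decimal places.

X̄̄ = (152.4 + 143.4 + 154.9 + 150.6 + 145.1 + 156.7 + 148.3 + 157.6 + 149.6 + 146.1) / 10 = 1504.7000 / 10 = 150.4700
CL = X̄̄ = 150.4700

150.47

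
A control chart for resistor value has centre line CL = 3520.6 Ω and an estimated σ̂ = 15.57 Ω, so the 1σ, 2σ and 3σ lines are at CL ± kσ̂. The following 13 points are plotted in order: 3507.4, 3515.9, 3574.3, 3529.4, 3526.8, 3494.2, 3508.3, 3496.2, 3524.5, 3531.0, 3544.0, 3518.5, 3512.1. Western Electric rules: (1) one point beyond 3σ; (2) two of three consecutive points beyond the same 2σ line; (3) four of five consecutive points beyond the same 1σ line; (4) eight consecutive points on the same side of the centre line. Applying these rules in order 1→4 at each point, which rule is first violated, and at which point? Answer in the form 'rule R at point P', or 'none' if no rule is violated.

Zone of each point (C = within 1σ̂, B = 1σ̂–2σ̂, A = 2σ̂–3σ̂, * = beyond 3σ̂; sign = side of CL): 1:-C, 2:-C, 3:+*, 4:+C, 5:+C, 6:-B, 7:-C, 8:-B, 9:+C, 10:+C, 11:+B, 12:-C, 13:-C
Rule 1 (one point beyond the 3σ limits) is satisfied at point 3.

rule 1 at point 3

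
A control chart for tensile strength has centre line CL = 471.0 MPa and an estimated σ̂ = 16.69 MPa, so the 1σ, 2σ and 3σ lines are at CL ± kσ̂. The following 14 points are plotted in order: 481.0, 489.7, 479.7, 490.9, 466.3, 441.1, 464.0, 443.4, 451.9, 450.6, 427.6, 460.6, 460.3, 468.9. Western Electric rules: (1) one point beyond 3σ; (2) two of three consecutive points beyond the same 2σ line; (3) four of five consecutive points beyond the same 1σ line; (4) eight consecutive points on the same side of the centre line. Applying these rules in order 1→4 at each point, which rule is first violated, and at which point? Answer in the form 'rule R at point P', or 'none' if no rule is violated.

Zone of each point (C = within 1σ̂, B = 1σ̂–2σ̂, A = 2σ̂–3σ̂, * = beyond 3σ̂; sign = side of CL): 1:+C, 2:+B, 3:+C, 4:+B, 5:-C, 6:-B, 7:-C, 8:-B, 9:-B, 10:-B, 11:-A, 12:-C, 13:-C, 14:-C
Rule 3 (four of five consecutive points beyond the same 1σ limit) is satisfied at point 10.

rule 3 at point 10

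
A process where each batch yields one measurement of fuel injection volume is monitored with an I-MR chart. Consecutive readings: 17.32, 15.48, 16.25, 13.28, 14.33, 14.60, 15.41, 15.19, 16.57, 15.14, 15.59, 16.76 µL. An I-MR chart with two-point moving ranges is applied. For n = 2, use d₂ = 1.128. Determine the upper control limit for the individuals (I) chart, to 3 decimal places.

X̄ = (17.32 + 15.48 + 16.25 + 13.28 + 14.33 + 14.60 + 15.41 + 15.19 + 16.57 + 15.14 + 15.59 + 16.76) / 12 = 15.4933
Moving ranges: 1.84, 0.77, 2.97, 1.05, 0.27, 0.81, 0.22, 1.38, 1.43, 0.45, 1.17; M̄R̄ = 12.3600 / 11 = 1.1236
UCL = X̄ + 3·M̄R̄/d₂ = 15.4933 + 3 × 1.1236 / 1.128 = 18.4817

18.482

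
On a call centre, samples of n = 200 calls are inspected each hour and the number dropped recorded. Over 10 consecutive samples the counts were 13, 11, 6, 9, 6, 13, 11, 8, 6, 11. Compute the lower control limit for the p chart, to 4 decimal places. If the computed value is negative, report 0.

0.0021

p̄ = Σdᵢ / (k·n) = 94 / (10 × 200) = 0.04700
LCL = p̄ − 3·√(p̄(1−p̄)/n) = 0.04700 − 3 × 0.01497 = 0.00210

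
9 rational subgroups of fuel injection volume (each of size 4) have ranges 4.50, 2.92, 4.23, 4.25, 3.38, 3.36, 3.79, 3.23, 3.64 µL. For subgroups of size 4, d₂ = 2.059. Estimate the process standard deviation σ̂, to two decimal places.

1.80

R̄ = (4.50 + 2.92 + 4.23 + 4.25 + 3.38 + 3.36 + 3.79 + 3.23 + 3.64) / 9 = 3.7000
σ̂ = R̄ / d₂ = 3.7000 / 2.059 = 1.7970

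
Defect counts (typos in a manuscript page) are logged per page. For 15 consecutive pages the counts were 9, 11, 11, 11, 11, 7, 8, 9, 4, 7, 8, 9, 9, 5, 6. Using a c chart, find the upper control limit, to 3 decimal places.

16.994

c̄ = (9 + 11 + 11 + 11 + 11 + 7 + 8 + 9 + 4 + 7 + 8 + 9 + 9 + 5 + 6) / 15 = 125 / 15 = 8.3333
UCL = c̄ + 3√c̄ = 8.3333 + 3 × √8.3333 = 8.3333 + 3 × 2.8868 = 16.9936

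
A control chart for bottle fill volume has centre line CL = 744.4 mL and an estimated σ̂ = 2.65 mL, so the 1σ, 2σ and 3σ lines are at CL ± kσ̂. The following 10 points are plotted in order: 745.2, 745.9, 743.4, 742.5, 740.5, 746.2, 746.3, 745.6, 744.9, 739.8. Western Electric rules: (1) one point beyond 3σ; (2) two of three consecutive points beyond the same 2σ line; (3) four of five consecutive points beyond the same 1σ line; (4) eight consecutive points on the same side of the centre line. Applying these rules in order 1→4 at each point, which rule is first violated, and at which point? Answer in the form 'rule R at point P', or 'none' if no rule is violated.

Zone of each point (C = within 1σ̂, B = 1σ̂–2σ̂, A = 2σ̂–3σ̂, * = beyond 3σ̂; sign = side of CL): 1:+C, 2:+C, 3:-C, 4:-C, 5:-B, 6:+C, 7:+C, 8:+C, 9:+C, 10:-B
No rule fires across all 10 points.

none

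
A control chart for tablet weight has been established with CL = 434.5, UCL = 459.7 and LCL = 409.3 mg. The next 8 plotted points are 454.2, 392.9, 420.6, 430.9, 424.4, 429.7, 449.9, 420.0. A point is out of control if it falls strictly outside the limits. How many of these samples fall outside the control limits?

1

Compare each point to [409.3, 459.7]: sample 2 = 392.9 < LCL.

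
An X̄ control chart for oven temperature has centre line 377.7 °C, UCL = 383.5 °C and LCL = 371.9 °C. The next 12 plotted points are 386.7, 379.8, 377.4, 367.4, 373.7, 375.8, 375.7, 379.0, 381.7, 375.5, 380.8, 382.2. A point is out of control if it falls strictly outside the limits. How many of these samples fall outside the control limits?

Compare each point to [371.9, 383.5]: sample 1 = 386.7 > UCL; sample 4 = 367.4 < LCL.

2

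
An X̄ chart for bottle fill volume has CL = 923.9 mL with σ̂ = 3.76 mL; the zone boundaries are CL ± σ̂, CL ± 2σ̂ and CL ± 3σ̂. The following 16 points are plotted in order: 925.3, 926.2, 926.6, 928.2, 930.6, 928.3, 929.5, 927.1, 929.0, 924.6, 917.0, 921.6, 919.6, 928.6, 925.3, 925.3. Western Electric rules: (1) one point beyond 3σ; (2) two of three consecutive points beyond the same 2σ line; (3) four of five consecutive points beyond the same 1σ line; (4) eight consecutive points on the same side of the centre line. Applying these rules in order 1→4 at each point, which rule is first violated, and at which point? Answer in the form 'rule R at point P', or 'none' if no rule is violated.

Zone of each point (C = within 1σ̂, B = 1σ̂–2σ̂, A = 2σ̂–3σ̂, * = beyond 3σ̂; sign = side of CL): 1:+C, 2:+C, 3:+C, 4:+B, 5:+B, 6:+B, 7:+B, 8:+C, 9:+B, 10:+C, 11:-B, 12:-C, 13:-B, 14:+B, 15:+C, 16:+C
Rule 3 (four of five consecutive points beyond the same 1σ limit) is satisfied at point 7.

rule 3 at point 7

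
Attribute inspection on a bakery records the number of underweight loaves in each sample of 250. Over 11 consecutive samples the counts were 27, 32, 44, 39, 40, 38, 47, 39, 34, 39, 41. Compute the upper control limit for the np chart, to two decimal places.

p̄ = Σdᵢ / (k·n) = 420 / (11 × 250) = 0.15273
UCL = np̄ + 3·√(np̄(1−p̄)) = 38.1818 + 3 × √(38.1818×0.84727) = 38.1818 + 3 × 5.6877 = 55.2450

55.25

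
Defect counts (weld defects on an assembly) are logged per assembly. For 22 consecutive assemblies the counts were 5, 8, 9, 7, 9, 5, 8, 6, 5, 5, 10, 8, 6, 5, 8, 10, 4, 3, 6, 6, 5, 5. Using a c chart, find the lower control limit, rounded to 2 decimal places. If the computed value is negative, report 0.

c̄ = (5 + 8 + 9 + 7 + 9 + 5 + 8 + 6 + 5 + 5 + 10 + 8 + 6 + 5 + 8 + 10 + 4 + 3 + 6 + 6 + 5 + 5) / 22 = 143 / 22 = 6.5000
LCL = c̄ − 3√c̄ = 6.5000 − 3 × 2.5495 = -1.1485 → 0 (cannot be negative)

0.00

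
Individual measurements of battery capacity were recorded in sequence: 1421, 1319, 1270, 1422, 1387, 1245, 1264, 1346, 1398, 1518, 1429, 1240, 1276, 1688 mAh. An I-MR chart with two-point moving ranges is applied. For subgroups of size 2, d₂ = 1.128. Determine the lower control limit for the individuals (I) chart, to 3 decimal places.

1070.494

X̄ = (1421 + 1319 + 1270 + 1422 + 1387 + 1245 + 1264 + 1346 + 1398 + 1518 + 1429 + 1240 + 1276 + 1688) / 14 = 1373.0714
Moving ranges: 102, 49, 152, 35, 142, 19, 82, 52, 120, 89, 189, 36, 412; M̄R̄ = 1479.0000 / 13 = 113.7692
LCL = X̄ − 3·M̄R̄/d₂ = 1373.0714 − 3 × 113.7692 / 1.128 = 1070.4937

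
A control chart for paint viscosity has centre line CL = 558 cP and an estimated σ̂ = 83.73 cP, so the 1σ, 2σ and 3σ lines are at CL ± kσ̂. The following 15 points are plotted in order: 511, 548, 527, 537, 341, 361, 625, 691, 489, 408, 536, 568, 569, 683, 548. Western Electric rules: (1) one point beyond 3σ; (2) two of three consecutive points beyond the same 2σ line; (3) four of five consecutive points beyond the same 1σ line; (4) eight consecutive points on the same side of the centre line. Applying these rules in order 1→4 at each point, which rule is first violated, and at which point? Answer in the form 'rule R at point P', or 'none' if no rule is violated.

rule 2 at point 6

Zone of each point (C = within 1σ̂, B = 1σ̂–2σ̂, A = 2σ̂–3σ̂, * = beyond 3σ̂; sign = side of CL): 1:-C, 2:-C, 3:-C, 4:-C, 5:-A, 6:-A, 7:+C, 8:+B, 9:-C, 10:-B, 11:-C, 12:+C, 13:+C, 14:+B, 15:-C
Rule 2 (two of three consecutive points beyond the same 2σ limit) is satisfied at point 6.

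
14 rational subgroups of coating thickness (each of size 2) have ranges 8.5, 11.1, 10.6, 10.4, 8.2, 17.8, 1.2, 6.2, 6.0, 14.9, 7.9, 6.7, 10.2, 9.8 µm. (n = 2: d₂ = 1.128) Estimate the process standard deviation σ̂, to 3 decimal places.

8.200

R̄ = (8.5 + 11.1 + 10.6 + 10.4 + 8.2 + 17.8 + 1.2 + 6.2 + 6.0 + 14.9 + 7.9 + 6.7 + 10.2 + 9.8) / 14 = 9.2500
σ̂ = R̄ / d₂ = 9.2500 / 1.128 = 8.2004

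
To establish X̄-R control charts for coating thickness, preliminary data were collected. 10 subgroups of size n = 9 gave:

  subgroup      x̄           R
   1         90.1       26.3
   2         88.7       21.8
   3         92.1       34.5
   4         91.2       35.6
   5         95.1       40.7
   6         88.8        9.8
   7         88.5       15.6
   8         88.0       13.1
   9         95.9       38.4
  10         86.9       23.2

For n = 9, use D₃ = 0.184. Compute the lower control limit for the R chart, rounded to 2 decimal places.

R̄ = (26.3 + 21.8 + 34.5 + 35.6 + 40.7 + 9.8 + 15.6 + 13.1 + 38.4 + 23.2) / 10 = 259.0000 / 10 = 25.9000
LCL_R = D₃·R̄ = 0.184 × 25.9000 = 4.7656

4.77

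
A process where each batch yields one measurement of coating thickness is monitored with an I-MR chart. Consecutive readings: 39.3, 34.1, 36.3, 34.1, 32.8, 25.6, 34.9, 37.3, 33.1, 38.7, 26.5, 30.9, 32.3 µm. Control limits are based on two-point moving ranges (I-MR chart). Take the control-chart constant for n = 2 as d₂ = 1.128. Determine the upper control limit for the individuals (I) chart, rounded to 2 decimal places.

X̄ = (39.3 + 34.1 + 36.3 + 34.1 + 32.8 + 25.6 + 34.9 + 37.3 + 33.1 + 38.7 + 26.5 + 30.9 + 32.3) / 13 = 33.5308
Moving ranges: 5.2, 2.2, 2.2, 1.3, 7.2, 9.3, 2.4, 4.2, 5.6, 12.2, 4.4, 1.4; M̄R̄ = 57.6000 / 12 = 4.8000
UCL = X̄ + 3·M̄R̄/d₂ = 33.5308 + 3 × 4.8000 / 1.128 = 46.2967

46.30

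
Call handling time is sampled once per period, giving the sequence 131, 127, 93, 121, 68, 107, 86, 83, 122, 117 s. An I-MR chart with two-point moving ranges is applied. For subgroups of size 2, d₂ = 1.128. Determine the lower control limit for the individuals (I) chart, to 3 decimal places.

X̄ = (131 + 127 + 93 + 121 + 68 + 107 + 86 + 83 + 122 + 117) / 10 = 105.5000
Moving ranges: 4, 34, 28, 53, 39, 21, 3, 39, 5; M̄R̄ = 226.0000 / 9 = 25.1111
LCL = X̄ − 3·M̄R̄/d₂ = 105.5000 − 3 × 25.1111 / 1.128 = 38.7151

38.715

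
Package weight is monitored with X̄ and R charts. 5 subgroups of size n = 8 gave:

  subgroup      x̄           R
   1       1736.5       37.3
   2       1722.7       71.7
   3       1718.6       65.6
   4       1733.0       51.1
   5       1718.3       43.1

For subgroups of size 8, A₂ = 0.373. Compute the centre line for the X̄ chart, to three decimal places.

1725.820

X̄̄ = (1736.5 + 1722.7 + 1718.6 + 1733.0 + 1718.3) / 5 = 8629.1000 / 5 = 1725.8200
CL = X̄̄ = 1725.8200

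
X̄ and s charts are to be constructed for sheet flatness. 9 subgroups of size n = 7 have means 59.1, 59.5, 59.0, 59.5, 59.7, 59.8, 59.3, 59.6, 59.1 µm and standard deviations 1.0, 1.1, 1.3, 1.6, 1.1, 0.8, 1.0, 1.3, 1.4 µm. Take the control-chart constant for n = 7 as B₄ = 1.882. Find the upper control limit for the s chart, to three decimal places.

2.217

s̄ = (1.0 + 1.1 + 1.3 + 1.6 + 1.1 + 0.8 + 1.0 + 1.3 + 1.4) / 9 = 1.1778
UCL_s = B₄·s̄ = 1.882 × 1.1778 = 2.2166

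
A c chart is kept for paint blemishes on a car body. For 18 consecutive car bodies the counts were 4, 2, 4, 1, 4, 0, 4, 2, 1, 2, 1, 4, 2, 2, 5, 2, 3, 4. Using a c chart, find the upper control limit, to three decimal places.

c̄ = (4 + 2 + 4 + 1 + 4 + 0 + 4 + 2 + 1 + 2 + 1 + 4 + 2 + 2 + 5 + 2 + 3 + 4) / 18 = 47 / 18 = 2.6111
UCL = c̄ + 3√c̄ = 2.6111 + 3 × √2.6111 = 2.6111 + 3 × 1.6159 = 7.4588

7.459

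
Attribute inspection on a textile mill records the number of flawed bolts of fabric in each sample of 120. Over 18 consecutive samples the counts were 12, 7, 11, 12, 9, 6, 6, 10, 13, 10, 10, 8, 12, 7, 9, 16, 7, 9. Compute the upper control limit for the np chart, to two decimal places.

18.61

p̄ = Σdᵢ / (k·n) = 174 / (18 × 120) = 0.08056
UCL = np̄ + 3·√(np̄(1−p̄)) = 9.6667 + 3 × √(9.6667×0.91944) = 9.6667 + 3 × 2.9813 = 18.6105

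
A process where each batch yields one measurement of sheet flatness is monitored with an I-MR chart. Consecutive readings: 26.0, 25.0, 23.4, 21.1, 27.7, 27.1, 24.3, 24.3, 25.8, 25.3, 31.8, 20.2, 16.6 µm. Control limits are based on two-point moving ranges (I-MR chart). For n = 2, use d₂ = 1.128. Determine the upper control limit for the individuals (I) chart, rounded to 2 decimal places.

X̄ = (26.0 + 25.0 + 23.4 + 21.1 + 27.7 + 27.1 + 24.3 + 24.3 + 25.8 + 25.3 + 31.8 + 20.2 + 16.6) / 13 = 24.5077
Moving ranges: 1.0, 1.6, 2.3, 6.6, 0.6, 2.8, 0.0, 1.5, 0.5, 6.5, 11.6, 3.6; M̄R̄ = 38.6000 / 12 = 3.2167
UCL = X̄ + 3·M̄R̄/d₂ = 24.5077 + 3 × 3.2167 / 1.128 = 33.0627

33.06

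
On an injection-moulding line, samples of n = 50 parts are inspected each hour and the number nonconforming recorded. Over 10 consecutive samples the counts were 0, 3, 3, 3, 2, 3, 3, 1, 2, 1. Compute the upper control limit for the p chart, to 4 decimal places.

0.1271

p̄ = Σdᵢ / (k·n) = 21 / (10 × 50) = 0.04200
UCL = p̄ + 3·√(p̄(1−p̄)/n) = 0.04200 + 3 × √(0.04200×0.95800/50) = 0.04200 + 3 × 0.02837 = 0.12710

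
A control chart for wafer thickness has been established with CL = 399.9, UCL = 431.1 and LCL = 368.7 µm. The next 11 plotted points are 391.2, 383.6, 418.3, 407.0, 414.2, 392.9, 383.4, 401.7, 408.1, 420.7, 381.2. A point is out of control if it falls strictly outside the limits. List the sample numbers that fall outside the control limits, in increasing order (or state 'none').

All 11 points lie within [368.7, 431.1].

none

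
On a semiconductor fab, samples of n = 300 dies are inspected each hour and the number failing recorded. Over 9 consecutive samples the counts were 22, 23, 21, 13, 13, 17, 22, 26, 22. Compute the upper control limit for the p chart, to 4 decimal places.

p̄ = Σdᵢ / (k·n) = 179 / (9 × 300) = 0.06630
UCL = p̄ + 3·√(p̄(1−p̄)/n) = 0.06630 + 3 × √(0.06630×0.93370/300) = 0.06630 + 3 × 0.01436 = 0.10939

0.1094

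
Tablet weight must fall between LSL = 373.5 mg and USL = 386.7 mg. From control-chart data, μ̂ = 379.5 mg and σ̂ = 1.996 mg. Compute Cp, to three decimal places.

Cp = (USL − LSL) / (6σ̂) = (386.7 − 373.5) / (6 × 1.996) = 13.2000 / 11.9760 = 1.1022

1.102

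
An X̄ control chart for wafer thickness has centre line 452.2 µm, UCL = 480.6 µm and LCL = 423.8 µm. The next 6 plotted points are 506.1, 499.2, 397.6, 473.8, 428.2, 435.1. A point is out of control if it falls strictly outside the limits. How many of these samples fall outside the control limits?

3

Compare each point to [423.8, 480.6]: sample 1 = 506.1 > UCL; sample 2 = 499.2 > UCL; sample 3 = 397.6 < LCL.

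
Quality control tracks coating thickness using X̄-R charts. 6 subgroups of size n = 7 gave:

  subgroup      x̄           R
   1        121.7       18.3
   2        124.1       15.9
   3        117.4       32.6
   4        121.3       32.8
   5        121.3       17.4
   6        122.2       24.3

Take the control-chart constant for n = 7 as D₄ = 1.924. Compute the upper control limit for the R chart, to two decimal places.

45.31

R̄ = (18.3 + 15.9 + 32.6 + 32.8 + 17.4 + 24.3) / 6 = 141.3000 / 6 = 23.5500
UCL_R = D₄·R̄ = 1.924 × 23.5500 = 45.3102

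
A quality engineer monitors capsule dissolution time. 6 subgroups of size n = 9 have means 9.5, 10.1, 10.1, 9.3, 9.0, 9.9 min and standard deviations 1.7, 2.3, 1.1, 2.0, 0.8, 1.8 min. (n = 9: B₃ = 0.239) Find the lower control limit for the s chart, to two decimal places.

0.39

s̄ = (1.7 + 2.3 + 1.1 + 2.0 + 0.8 + 1.8) / 6 = 1.6167
LCL_s = B₃·s̄ = 0.239 × 1.6167 = 0.3864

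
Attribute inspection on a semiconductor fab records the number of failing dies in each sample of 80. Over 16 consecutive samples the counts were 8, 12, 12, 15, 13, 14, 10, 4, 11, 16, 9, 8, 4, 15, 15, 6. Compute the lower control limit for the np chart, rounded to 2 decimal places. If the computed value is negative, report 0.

1.60

p̄ = Σdᵢ / (k·n) = 172 / (16 × 80) = 0.13437
LCL = np̄ − 3·√(np̄(1−p̄)) = 10.7500 − 3 × 3.0505 = 1.5985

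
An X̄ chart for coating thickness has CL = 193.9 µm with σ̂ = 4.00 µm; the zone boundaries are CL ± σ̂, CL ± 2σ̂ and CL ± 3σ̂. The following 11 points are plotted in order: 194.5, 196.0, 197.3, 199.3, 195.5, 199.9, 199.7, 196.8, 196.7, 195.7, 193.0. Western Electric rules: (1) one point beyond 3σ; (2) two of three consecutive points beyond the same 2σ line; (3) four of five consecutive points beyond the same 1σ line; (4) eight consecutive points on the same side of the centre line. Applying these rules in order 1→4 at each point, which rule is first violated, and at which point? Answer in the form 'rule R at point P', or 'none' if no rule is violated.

Zone of each point (C = within 1σ̂, B = 1σ̂–2σ̂, A = 2σ̂–3σ̂, * = beyond 3σ̂; sign = side of CL): 1:+C, 2:+C, 3:+C, 4:+B, 5:+C, 6:+B, 7:+B, 8:+C, 9:+C, 10:+C, 11:-C
Rule 4 (eight consecutive points on the same side of the centre line) is satisfied at point 8.

rule 4 at point 8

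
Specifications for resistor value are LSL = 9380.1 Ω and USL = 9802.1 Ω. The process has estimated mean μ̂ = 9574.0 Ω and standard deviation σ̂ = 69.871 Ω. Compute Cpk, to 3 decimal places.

Cpu = (USL − μ̂) / (3σ̂) = (9802.1 − 9574.0) / (3 × 69.871) = 1.0882; Cpl = (μ̂ − LSL) / (3σ̂) = (9574.0 − 9380.1) / (3 × 69.871) = 0.9250; Cpk = min(Cpu, Cpl) = 0.9250

0.925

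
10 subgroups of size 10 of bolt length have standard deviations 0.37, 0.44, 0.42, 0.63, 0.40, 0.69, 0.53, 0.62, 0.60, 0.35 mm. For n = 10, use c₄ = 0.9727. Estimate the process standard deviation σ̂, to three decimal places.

0.519

s̄ = (0.37 + 0.44 + 0.42 + 0.63 + 0.40 + 0.69 + 0.53 + 0.62 + 0.60 + 0.35) / 10 = 0.5050
σ̂ = s̄ / c₄ = 0.5050 / 0.9727 = 0.5192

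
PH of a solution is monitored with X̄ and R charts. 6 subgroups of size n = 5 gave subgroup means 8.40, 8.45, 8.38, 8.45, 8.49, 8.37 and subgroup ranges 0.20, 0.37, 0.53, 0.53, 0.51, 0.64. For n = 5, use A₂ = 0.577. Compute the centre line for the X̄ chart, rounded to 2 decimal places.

8.42

X̄̄ = (8.40 + 8.45 + 8.38 + 8.45 + 8.49 + 8.37) / 6 = 50.5400 / 6 = 8.4233
CL = X̄̄ = 8.4233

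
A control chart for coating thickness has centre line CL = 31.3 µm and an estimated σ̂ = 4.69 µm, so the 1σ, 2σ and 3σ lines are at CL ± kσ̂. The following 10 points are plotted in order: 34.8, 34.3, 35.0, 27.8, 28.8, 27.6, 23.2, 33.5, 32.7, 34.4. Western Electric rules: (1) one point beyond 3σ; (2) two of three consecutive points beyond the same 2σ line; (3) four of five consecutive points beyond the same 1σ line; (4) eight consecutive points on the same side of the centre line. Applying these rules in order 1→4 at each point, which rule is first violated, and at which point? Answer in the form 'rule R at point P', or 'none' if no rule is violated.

Zone of each point (C = within 1σ̂, B = 1σ̂–2σ̂, A = 2σ̂–3σ̂, * = beyond 3σ̂; sign = side of CL): 1:+C, 2:+C, 3:+C, 4:-C, 5:-C, 6:-C, 7:-B, 8:+C, 9:+C, 10:+C
No rule fires across all 10 points.

none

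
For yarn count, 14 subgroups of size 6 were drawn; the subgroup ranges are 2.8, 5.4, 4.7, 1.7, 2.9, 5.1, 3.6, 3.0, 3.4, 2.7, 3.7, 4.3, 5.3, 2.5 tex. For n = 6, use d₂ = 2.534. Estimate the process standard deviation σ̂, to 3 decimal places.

1.440

R̄ = (2.8 + 5.4 + 4.7 + 1.7 + 2.9 + 5.1 + 3.6 + 3.0 + 3.4 + 2.7 + 3.7 + 4.3 + 5.3 + 2.5) / 14 = 3.6500
σ̂ = R̄ / d₂ = 3.6500 / 2.534 = 1.4404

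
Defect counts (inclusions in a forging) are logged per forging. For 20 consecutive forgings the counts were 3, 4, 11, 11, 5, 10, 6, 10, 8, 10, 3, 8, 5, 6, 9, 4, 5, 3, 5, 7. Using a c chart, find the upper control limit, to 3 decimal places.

14.386

c̄ = (3 + 4 + 11 + 11 + 5 + 10 + 6 + 10 + 8 + 10 + 3 + 8 + 5 + 6 + 9 + 4 + 5 + 3 + 5 + 7) / 20 = 133 / 20 = 6.6500
UCL = c̄ + 3√c̄ = 6.6500 + 3 × √6.6500 = 6.6500 + 3 × 2.5788 = 14.3863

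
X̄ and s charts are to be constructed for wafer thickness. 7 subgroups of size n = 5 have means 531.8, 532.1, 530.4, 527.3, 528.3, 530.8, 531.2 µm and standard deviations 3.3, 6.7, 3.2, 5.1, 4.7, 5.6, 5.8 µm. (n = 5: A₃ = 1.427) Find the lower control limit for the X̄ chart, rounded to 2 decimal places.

X̄̄ = (531.8 + 532.1 + 530.4 + 527.3 + 528.3 + 530.8 + 531.2) / 7 = 530.2714
s̄ = (3.3 + 6.7 + 3.2 + 5.1 + 4.7 + 5.6 + 5.8) / 7 = 4.9143
LCL = X̄̄ − A₃·s̄ = 530.2714 − 1.427 × 4.9143 = 523.2587

523.26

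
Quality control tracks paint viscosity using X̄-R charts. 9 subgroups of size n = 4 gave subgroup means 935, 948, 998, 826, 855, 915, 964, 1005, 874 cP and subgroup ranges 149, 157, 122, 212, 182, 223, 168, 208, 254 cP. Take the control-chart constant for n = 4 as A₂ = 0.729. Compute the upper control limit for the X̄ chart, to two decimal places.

X̄̄ = (935 + 948 + 998 + 826 + 855 + 915 + 964 + 1005 + 874) / 9 = 8320.0000 / 9 = 924.4444
R̄ = (149 + 157 + 122 + 212 + 182 + 223 + 168 + 208 + 254) / 9 = 1675.0000 / 9 = 186.1111
UCL = X̄̄ + A₂·R̄ = 924.4444 + 0.729 × 186.1111 = 1060.1194

1060.12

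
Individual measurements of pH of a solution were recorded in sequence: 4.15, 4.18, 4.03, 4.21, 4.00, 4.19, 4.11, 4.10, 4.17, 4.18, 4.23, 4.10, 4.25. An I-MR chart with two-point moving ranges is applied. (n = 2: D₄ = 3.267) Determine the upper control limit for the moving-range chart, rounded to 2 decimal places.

0.34

Moving ranges: 0.03, 0.15, 0.18, 0.21, 0.19, 0.08, 0.01, 0.07, 0.01, 0.05, 0.13, 0.15; M̄R̄ = 1.2600 / 12 = 0.1050
UCL_MR = D₄·M̄R̄ = 3.267 × 0.1050 = 0.3430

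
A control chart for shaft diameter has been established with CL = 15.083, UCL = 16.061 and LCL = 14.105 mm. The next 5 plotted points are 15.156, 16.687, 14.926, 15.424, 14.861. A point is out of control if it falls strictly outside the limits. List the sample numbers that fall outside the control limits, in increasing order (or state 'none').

Compare each point to [14.105, 16.061]: sample 2 = 16.687 > UCL.

2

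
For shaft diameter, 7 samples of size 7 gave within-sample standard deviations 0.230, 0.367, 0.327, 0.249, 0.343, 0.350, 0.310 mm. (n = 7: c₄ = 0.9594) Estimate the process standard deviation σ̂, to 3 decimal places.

0.324

s̄ = (0.230 + 0.367 + 0.327 + 0.249 + 0.343 + 0.350 + 0.310) / 7 = 0.3109
σ̂ = s̄ / c₄ = 0.3109 / 0.9594 = 0.3240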